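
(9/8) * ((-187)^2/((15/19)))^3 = 293298905328058531/3000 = 97766301776019.51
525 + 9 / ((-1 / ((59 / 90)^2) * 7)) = 3304019 / 6300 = 524.45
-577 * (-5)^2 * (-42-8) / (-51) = -721250 / 51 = -14142.16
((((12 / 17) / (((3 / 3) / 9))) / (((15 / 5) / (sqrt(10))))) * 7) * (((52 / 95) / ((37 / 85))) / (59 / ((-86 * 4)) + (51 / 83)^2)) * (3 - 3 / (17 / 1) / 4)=120035920032 * sqrt(10) / 448891511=845.61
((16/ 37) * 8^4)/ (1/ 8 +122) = 524288/ 36149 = 14.50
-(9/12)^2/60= -3/320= -0.01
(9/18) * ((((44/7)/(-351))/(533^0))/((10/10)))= -22/2457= -0.01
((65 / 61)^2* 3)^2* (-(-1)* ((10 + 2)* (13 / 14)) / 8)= 6265569375 / 387683548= 16.16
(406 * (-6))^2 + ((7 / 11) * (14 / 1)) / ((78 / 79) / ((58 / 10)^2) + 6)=13074074771863 / 2203212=5934097.48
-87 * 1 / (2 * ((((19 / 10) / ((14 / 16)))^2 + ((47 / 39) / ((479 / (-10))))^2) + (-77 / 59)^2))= -129467155257469575 / 19104534218848682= -6.78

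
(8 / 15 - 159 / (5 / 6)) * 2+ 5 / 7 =-39881 / 105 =-379.82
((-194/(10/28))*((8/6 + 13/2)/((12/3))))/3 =-31913/90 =-354.59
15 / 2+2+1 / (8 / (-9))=67 / 8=8.38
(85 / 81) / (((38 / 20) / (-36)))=-3400 / 171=-19.88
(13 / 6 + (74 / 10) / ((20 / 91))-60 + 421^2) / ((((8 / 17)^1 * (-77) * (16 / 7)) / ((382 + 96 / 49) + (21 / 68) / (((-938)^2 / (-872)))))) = -6106544722481681 / 7432922112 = -821553.71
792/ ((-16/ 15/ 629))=-934065/ 2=-467032.50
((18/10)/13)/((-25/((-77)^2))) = -53361/1625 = -32.84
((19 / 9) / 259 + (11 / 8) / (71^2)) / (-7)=-791873 / 658031976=-0.00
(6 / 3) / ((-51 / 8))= -16 / 51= -0.31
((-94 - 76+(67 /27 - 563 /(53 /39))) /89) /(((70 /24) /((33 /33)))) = -3330232 /1485855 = -2.24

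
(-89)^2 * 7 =55447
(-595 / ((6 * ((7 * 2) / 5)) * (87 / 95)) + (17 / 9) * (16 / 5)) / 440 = -170323 / 2296800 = -0.07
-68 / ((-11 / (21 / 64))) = 357 / 176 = 2.03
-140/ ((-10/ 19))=266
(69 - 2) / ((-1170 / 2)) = -67 / 585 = -0.11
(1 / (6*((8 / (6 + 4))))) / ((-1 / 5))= -25 / 24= -1.04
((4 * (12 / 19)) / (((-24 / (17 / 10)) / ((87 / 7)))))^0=1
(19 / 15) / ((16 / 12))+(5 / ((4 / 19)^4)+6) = 3266921 / 1280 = 2552.28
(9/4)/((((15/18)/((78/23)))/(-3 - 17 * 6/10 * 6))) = -338013/575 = -587.85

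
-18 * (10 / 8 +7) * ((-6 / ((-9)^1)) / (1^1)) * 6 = -594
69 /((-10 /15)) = -103.50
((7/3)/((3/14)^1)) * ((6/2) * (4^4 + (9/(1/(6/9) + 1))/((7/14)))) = 128968/15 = 8597.87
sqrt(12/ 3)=2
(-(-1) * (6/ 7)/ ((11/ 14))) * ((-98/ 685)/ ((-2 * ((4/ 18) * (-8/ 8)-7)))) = -5292/ 489775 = -0.01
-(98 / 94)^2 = -2401 / 2209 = -1.09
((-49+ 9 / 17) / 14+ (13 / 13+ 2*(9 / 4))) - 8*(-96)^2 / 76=-4377601 / 4522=-968.07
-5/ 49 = -0.10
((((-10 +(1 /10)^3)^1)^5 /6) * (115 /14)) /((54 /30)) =-85142601110259301851 /1120000000000000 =-76020.18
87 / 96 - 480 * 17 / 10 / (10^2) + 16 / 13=-62639 / 10400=-6.02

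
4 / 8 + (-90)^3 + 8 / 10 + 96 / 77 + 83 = -561264129 / 770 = -728914.45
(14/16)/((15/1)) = 7/120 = 0.06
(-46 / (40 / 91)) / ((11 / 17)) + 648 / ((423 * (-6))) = -1674947 / 10340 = -161.99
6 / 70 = 0.09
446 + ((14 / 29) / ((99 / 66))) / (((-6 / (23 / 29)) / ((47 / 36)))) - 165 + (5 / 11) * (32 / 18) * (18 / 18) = 422251825 / 1498662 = 281.75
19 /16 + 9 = 10.19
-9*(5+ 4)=-81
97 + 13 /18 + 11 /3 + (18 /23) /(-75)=1049267 /10350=101.38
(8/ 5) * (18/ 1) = 144/ 5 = 28.80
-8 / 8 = -1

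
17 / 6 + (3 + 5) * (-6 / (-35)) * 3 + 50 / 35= 1759 / 210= 8.38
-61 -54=-115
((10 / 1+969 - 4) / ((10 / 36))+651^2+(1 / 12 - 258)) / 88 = 5124637 / 1056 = 4852.88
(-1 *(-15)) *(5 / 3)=25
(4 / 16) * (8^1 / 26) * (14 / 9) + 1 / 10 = 257 / 1170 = 0.22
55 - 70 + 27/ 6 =-21/ 2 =-10.50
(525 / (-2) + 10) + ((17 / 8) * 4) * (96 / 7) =-1903 / 14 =-135.93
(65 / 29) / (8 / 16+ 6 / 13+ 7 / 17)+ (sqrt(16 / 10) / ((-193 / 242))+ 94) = 1683412 / 17603- 484 * sqrt(10) / 965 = 94.05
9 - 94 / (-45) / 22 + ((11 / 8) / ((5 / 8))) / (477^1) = 238727 / 26235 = 9.10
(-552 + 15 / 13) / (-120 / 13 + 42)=-2387 / 142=-16.81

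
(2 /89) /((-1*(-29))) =0.00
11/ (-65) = -11/ 65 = -0.17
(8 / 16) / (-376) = -1 / 752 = -0.00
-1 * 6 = -6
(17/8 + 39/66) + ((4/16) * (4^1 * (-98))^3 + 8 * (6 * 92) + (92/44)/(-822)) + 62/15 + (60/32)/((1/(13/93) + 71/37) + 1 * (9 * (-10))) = -35325121267272911/2346459280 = -15054649.18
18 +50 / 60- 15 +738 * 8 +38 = 35675 / 6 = 5945.83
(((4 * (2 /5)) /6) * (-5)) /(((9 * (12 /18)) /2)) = -4 /9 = -0.44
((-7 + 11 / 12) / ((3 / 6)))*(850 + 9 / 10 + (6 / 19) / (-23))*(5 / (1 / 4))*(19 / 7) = -561990.12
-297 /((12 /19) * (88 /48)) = -256.50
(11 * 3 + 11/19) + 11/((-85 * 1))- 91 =-92944/1615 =-57.55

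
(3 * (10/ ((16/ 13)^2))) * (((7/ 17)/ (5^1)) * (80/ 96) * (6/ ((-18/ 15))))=-29575/ 4352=-6.80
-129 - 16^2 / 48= -403 / 3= -134.33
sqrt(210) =14.49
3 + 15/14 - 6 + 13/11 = -115/154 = -0.75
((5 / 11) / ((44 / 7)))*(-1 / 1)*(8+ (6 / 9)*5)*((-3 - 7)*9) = 8925 / 121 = 73.76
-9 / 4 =-2.25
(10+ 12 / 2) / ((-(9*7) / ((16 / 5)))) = -256 / 315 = -0.81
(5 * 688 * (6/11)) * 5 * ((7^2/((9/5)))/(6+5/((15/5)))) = 8428000/253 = 33312.25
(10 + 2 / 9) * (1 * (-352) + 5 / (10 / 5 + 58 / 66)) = -612260 / 171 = -3580.47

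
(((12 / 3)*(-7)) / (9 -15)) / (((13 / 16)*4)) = 56 / 39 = 1.44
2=2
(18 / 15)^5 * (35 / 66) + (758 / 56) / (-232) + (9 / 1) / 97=5865570439 / 4332020000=1.35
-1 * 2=-2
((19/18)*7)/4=133/72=1.85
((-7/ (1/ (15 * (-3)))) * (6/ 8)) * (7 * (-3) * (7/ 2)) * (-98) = 6806835/ 4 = 1701708.75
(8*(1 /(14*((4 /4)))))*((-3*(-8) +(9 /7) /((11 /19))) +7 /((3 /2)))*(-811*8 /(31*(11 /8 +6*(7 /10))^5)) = -18961154048000000 /27643690947972561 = -0.69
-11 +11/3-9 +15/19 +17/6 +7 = -217/38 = -5.71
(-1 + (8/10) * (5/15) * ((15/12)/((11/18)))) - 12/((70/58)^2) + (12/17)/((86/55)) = -8.24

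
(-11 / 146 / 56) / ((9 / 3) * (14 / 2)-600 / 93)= -0.00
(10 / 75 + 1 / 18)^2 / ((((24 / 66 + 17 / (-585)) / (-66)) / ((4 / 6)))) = -4.69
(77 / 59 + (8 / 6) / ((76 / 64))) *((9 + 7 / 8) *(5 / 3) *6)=3225175 / 13452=239.75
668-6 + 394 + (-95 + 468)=1429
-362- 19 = -381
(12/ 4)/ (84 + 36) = 1/ 40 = 0.02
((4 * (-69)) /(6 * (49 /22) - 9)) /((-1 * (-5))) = -12.65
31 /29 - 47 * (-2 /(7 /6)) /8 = 4523 /406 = 11.14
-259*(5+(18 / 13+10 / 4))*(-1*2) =4602.23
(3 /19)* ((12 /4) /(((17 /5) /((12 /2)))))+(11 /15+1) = 12448 /4845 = 2.57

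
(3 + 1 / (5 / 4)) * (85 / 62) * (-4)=-646 / 31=-20.84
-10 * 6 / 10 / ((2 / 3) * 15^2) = -1 / 25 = -0.04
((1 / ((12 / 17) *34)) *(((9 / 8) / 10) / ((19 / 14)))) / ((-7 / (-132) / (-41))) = -2.67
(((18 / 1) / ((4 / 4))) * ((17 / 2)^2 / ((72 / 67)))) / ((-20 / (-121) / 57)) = 133546611 / 320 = 417333.16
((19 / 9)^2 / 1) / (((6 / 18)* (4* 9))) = 361 / 972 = 0.37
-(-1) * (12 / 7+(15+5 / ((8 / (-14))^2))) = 3587 / 112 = 32.03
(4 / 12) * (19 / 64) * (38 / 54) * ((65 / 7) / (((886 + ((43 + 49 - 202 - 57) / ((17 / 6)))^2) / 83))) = 562854955 / 45724984704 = 0.01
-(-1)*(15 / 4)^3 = 3375 / 64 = 52.73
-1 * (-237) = 237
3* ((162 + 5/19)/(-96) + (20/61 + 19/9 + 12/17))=8254195/1891488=4.36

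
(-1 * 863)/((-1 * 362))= 863/362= 2.38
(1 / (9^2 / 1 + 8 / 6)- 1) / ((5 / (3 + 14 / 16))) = -1891 / 2470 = -0.77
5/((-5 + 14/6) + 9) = 0.79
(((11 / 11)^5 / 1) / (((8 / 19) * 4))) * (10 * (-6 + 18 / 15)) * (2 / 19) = -3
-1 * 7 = -7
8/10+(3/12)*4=9/5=1.80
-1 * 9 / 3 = -3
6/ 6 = 1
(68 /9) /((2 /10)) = 37.78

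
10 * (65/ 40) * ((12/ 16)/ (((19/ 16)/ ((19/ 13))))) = 15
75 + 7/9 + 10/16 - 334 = -257.60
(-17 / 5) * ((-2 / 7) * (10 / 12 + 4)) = 493 / 105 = 4.70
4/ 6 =2/ 3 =0.67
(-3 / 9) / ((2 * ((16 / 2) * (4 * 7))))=-1 / 1344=-0.00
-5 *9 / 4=-45 / 4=-11.25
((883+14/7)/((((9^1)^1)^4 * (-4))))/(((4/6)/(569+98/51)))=-8589515/297432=-28.88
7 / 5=1.40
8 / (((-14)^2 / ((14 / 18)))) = 2 / 63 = 0.03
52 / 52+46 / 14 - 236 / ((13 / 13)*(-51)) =3182 / 357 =8.91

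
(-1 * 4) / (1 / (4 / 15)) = -16 / 15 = -1.07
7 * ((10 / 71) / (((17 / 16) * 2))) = 560 / 1207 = 0.46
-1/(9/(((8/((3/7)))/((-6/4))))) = 112/81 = 1.38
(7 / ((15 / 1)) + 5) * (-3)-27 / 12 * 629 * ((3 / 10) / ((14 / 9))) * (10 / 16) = -837707 / 4480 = -186.99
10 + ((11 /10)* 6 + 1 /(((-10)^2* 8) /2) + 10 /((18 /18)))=10641 /400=26.60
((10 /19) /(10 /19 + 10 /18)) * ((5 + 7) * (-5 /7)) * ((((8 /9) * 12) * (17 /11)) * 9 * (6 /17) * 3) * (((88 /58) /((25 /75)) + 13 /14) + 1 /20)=-2095134336 /578347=-3622.63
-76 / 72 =-19 / 18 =-1.06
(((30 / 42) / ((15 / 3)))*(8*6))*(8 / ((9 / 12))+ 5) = 107.43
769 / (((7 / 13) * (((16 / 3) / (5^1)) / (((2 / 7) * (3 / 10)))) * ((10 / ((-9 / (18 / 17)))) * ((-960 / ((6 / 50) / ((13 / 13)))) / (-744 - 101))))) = -258492429 / 25088000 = -10.30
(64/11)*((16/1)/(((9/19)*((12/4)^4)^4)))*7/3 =136192/12784876137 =0.00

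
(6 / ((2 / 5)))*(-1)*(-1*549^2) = 4521015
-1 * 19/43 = -19/43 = -0.44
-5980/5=-1196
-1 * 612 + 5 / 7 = -4279 / 7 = -611.29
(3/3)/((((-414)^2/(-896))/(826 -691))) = -1120/1587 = -0.71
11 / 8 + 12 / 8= 23 / 8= 2.88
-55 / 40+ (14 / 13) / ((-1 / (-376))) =41969 / 104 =403.55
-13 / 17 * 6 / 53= -78 / 901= -0.09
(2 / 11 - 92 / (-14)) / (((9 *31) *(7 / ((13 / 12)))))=1690 / 451143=0.00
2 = 2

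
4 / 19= 0.21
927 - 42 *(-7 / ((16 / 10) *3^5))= 300593 / 324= 927.76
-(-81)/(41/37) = 2997/41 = 73.10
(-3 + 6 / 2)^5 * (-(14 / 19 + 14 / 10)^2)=0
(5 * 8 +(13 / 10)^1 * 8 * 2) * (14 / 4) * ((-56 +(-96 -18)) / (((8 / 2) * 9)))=-9044 / 9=-1004.89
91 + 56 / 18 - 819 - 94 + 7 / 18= -1637 / 2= -818.50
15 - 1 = 14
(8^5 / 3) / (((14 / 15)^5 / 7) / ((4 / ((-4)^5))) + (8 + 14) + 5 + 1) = 5205.12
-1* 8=-8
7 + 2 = 9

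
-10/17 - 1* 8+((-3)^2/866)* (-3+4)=-126283/14722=-8.58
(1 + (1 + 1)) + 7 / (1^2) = 10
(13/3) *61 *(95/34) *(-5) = -376675/102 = -3692.89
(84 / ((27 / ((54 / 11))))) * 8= 1344 / 11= 122.18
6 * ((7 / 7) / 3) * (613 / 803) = 1226 / 803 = 1.53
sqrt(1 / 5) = sqrt(5) / 5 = 0.45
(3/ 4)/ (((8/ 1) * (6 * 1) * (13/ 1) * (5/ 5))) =0.00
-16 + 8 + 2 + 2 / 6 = -17 / 3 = -5.67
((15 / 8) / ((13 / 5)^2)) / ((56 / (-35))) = -1875 / 10816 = -0.17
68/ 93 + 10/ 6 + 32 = 3199/ 93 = 34.40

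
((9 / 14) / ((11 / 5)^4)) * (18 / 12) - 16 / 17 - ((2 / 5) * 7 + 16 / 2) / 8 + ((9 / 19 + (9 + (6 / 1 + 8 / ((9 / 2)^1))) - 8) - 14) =-20850761809 / 2979297090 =-7.00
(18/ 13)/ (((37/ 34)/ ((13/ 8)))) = 153/ 74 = 2.07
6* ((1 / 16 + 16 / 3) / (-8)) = -259 / 64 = -4.05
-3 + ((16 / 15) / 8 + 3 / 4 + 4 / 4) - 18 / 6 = -4.12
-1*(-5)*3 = 15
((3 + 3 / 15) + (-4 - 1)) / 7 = -9 / 35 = -0.26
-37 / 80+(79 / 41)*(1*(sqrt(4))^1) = 3.39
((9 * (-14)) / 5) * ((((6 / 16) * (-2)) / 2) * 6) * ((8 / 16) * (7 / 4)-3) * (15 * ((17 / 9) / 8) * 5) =-273105 / 128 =-2133.63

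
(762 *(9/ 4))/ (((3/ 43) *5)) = 49149/ 10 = 4914.90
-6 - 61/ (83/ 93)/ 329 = -169515/ 27307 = -6.21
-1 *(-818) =818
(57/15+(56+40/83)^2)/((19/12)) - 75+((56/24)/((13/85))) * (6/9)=149500684669/76571235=1952.44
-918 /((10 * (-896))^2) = -459 /40140800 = -0.00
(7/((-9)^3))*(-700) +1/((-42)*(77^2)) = 406729157/60511374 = 6.72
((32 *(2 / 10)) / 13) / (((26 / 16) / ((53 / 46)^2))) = 179776 / 447005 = 0.40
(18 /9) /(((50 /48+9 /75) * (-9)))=-400 /2091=-0.19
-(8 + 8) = -16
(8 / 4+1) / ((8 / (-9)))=-27 / 8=-3.38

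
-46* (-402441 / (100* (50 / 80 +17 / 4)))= 949348 / 25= 37973.92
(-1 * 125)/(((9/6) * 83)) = -250/249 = -1.00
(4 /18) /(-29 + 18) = -2 /99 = -0.02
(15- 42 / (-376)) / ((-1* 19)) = -2841 / 3572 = -0.80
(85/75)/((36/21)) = 119/180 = 0.66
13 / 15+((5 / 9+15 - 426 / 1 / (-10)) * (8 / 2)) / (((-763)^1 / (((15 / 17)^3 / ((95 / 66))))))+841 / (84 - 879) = -19064851072 / 56622889995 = -0.34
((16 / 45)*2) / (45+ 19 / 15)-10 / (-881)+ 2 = 1858748 / 917121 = 2.03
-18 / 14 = -1.29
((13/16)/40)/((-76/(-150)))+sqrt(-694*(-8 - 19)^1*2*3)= 195/4864+18*sqrt(347)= 335.34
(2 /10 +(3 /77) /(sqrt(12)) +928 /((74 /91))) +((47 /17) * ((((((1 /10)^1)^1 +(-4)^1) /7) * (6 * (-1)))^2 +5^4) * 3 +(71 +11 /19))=sqrt(3) /154 +5588574401 /861175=6489.49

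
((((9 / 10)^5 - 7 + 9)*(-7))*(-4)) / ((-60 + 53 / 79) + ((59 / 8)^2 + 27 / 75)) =-1146032776 / 72340125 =-15.84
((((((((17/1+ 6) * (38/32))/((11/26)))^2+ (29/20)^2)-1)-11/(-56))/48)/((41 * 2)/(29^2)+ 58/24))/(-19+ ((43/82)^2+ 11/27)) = -215650484391291561/114349805302040000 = -1.89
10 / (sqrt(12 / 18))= 12.25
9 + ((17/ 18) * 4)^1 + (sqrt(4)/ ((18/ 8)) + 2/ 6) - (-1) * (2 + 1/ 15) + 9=376/ 15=25.07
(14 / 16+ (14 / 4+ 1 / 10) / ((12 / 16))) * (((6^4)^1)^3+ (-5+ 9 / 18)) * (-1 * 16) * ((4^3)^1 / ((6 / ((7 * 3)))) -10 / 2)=-43285752018343.80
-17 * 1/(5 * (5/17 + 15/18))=-1734/575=-3.02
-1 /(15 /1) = -1 /15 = -0.07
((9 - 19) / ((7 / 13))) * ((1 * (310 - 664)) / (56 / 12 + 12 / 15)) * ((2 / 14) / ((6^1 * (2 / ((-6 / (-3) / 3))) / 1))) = 19175 / 2009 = 9.54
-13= -13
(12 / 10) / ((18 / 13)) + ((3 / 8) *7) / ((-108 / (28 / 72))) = 22219 / 25920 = 0.86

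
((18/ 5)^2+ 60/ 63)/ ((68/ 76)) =15.55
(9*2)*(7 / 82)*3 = 4.61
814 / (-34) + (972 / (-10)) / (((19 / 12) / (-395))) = 7824643 / 323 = 24224.90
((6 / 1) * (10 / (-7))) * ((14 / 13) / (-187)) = 0.05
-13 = -13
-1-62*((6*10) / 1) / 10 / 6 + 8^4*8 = 32705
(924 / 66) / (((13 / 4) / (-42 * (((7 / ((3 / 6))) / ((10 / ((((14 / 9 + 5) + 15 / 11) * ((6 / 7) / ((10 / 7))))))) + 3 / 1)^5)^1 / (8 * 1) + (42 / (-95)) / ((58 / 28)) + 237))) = -1727934904154964247754914 / 912522200712890625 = -1893581.22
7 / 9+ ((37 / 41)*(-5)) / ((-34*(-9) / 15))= 6983 / 12546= 0.56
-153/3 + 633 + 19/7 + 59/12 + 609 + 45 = 104465/84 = 1243.63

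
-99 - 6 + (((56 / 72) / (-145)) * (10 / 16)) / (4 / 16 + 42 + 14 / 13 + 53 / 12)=-19439293 / 185136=-105.00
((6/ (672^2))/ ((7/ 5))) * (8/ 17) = 5/ 1119552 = 0.00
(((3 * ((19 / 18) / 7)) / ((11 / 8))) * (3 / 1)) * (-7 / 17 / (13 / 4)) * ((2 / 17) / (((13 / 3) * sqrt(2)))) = -912 * sqrt(2) / 537251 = -0.00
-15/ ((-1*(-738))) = -5/ 246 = -0.02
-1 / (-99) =1 / 99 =0.01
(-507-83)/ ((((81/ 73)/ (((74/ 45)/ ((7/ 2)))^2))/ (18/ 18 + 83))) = -754724224/ 76545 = -9859.88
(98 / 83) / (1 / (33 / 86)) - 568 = -2025575 / 3569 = -567.55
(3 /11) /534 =1 /1958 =0.00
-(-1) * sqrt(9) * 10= 30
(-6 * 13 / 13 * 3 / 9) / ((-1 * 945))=2 / 945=0.00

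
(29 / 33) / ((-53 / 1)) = -29 / 1749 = -0.02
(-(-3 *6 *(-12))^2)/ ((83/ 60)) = -2799360/ 83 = -33727.23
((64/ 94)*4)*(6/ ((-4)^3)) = -12/ 47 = -0.26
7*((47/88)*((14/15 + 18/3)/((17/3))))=4277/935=4.57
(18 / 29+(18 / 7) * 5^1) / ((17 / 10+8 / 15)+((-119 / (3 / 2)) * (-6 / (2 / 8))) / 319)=902880 / 549451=1.64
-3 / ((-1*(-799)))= -3 / 799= -0.00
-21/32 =-0.66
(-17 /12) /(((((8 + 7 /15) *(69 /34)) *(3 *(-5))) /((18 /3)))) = 289 /8763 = 0.03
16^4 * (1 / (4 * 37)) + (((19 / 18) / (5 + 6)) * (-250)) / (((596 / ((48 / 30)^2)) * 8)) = 241673354 / 545787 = 442.80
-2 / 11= -0.18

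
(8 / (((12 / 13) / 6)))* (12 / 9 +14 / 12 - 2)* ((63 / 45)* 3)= 546 / 5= 109.20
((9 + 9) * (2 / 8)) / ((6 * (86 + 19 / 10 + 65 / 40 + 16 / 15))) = 90 / 10871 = 0.01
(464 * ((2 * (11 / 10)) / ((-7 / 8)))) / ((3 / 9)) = -122496 / 35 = -3499.89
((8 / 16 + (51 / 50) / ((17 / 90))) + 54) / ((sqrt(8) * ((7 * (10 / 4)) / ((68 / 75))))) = 10183 * sqrt(2) / 13125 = 1.10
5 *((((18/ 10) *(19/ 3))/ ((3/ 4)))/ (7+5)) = 19/ 3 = 6.33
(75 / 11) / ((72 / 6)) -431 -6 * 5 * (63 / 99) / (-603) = -3806459 / 8844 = -430.40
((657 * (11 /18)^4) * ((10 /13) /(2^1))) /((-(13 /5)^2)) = -133599125 /25625808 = -5.21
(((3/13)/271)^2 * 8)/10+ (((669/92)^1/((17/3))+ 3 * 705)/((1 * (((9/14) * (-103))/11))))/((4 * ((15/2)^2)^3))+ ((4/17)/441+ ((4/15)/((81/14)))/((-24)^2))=805516563569164043/6695671595415996375000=0.00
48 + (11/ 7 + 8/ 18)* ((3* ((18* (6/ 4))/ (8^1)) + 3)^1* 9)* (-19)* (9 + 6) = -67817.62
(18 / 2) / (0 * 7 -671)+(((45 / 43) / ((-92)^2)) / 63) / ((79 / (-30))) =-905744877 / 67524560488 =-0.01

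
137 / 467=0.29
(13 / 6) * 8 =52 / 3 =17.33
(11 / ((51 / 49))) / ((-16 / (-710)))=191345 / 408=468.98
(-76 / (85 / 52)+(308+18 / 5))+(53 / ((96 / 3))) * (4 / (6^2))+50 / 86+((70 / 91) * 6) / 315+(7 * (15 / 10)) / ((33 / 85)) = 308659672891 / 1053692640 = 292.93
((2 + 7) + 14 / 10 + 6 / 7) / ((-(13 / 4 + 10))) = -1576 / 1855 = -0.85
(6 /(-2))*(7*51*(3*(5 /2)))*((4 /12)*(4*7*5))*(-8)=2998800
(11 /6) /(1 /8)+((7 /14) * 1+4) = 115 /6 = 19.17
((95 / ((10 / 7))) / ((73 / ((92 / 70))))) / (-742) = -437 / 270830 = -0.00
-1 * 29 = -29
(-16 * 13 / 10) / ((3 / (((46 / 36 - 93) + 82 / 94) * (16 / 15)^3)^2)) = -2576811815333789696 / 30571697109375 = -84287.50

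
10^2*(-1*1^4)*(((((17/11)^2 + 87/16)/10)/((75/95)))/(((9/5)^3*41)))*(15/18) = -0.35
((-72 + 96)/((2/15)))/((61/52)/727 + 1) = 1360944/7573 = 179.71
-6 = -6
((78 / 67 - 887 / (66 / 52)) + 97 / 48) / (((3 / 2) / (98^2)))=-59088108191 / 13266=-4454101.33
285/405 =19/27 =0.70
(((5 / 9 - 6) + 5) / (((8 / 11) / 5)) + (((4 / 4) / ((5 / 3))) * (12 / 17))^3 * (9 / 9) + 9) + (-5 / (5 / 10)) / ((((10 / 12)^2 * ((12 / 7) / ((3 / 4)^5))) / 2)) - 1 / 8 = 2700699649 / 1414944000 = 1.91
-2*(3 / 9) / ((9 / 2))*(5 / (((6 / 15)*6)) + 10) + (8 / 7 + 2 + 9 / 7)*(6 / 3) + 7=7976 / 567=14.07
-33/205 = -0.16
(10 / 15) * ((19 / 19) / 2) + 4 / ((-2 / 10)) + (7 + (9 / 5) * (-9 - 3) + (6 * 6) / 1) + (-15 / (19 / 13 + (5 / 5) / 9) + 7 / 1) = -2221 / 2760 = -0.80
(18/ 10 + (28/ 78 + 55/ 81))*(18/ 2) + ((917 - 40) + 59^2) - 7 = 2560277/ 585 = 4376.54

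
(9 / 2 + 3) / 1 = 15 / 2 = 7.50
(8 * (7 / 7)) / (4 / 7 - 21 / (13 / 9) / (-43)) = 8.80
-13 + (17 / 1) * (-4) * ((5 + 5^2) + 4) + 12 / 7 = -16263 / 7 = -2323.29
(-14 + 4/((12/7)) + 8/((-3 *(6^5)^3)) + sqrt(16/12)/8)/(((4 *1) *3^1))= -2057059307521/2115832430592 + sqrt(3)/144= -0.96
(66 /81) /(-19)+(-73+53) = -10282 /513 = -20.04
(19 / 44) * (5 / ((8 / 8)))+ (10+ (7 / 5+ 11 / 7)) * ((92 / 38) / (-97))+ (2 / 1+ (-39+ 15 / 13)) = -1254892493 / 36896860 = -34.01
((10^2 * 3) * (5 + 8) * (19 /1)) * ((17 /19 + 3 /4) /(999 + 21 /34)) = 1381250 /11329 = 121.92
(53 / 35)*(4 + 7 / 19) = 4399 / 665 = 6.62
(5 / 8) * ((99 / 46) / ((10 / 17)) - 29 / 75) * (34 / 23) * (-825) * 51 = -1076584245 / 8464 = -127195.68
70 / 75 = 14 / 15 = 0.93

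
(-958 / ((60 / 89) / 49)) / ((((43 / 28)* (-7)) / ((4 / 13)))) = 16711352 / 8385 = 1993.01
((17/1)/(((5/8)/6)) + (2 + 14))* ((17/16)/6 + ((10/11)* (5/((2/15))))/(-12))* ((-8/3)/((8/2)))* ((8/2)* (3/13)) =630112/2145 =293.76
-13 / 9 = -1.44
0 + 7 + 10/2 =12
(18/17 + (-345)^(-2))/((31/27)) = 6427401/6969575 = 0.92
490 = 490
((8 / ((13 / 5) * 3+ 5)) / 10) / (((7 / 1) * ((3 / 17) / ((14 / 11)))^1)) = 17 / 264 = 0.06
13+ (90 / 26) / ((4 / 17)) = 27.71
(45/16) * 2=45/8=5.62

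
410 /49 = 8.37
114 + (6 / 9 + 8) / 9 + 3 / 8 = 24913 / 216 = 115.34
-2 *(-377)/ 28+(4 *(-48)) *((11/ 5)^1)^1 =-395.47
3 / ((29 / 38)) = 114 / 29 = 3.93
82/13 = 6.31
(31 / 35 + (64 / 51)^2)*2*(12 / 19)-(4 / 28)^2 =655849 / 212415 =3.09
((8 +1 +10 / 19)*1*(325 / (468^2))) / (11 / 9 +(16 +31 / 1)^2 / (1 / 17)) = 4525 / 12021557184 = 0.00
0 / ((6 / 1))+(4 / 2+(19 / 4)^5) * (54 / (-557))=-66909969 / 285184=-234.62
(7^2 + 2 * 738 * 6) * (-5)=-44525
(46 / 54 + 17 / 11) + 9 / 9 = 3.40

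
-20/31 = -0.65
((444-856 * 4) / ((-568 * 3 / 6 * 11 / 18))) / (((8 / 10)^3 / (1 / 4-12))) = -39391875 / 99968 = -394.04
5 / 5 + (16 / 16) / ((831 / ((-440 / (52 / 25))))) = 8053 / 10803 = 0.75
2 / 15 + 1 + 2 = 47 / 15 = 3.13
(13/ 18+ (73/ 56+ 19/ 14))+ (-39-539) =-289607/ 504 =-574.62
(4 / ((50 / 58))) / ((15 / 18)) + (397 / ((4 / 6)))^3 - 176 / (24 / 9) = 211176298443 / 1000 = 211176298.44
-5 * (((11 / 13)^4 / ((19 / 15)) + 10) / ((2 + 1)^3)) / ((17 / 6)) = -56462050 / 83026827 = -0.68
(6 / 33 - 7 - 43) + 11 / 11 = -537 / 11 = -48.82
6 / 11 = 0.55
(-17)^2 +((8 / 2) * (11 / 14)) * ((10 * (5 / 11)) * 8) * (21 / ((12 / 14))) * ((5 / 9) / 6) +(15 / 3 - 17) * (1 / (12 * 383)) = 5669522 / 10341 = 548.26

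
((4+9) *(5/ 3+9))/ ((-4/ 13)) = -1352/ 3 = -450.67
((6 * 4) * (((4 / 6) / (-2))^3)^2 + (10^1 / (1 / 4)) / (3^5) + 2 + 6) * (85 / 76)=14110 / 1539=9.17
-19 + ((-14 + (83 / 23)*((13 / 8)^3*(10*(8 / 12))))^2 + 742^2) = 43565948145529 / 78004224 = 558507.55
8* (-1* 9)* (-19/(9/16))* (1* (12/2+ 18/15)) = 87552/5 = 17510.40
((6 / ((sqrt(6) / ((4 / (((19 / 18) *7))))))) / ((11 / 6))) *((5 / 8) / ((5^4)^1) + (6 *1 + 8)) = 756054 *sqrt(6) / 182875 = 10.13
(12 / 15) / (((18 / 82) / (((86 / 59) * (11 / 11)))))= 14104 / 2655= 5.31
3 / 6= 1 / 2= 0.50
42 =42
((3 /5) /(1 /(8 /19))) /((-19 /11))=-264 /1805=-0.15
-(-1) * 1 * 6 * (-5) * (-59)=1770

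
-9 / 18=-1 / 2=-0.50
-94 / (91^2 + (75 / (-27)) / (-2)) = -0.01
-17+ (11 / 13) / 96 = -21205 / 1248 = -16.99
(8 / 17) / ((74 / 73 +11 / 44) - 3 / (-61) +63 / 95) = 13537120 / 56843427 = 0.24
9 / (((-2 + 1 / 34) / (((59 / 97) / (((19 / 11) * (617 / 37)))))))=-7347978 / 76187777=-0.10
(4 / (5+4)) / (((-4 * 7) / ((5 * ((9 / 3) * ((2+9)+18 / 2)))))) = -100 / 21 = -4.76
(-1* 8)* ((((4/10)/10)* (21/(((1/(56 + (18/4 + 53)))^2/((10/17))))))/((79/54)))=-233735544/6715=-34807.97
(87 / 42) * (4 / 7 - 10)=-957 / 49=-19.53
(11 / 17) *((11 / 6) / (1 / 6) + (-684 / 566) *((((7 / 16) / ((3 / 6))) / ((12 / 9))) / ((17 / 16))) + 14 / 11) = 609984 / 81787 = 7.46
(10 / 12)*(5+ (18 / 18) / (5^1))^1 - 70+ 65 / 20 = -749 / 12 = -62.42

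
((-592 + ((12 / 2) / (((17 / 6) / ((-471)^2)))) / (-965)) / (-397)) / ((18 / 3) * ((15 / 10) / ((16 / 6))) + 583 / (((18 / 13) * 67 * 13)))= 85375325664 / 121222467205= 0.70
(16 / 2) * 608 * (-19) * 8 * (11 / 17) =-8132608 / 17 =-478388.71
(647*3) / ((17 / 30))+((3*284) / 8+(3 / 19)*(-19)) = 119979 / 34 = 3528.79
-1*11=-11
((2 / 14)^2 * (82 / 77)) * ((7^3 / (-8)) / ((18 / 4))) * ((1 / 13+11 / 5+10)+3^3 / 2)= -45797 / 8580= -5.34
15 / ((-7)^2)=15 / 49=0.31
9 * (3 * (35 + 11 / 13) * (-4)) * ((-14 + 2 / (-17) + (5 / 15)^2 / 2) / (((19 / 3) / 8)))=22211424 / 323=68766.02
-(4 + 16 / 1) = -20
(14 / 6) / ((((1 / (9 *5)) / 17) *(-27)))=-595 / 9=-66.11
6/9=2/3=0.67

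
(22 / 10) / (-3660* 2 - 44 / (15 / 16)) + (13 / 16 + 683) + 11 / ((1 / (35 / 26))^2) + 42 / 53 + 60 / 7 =9881544705481 / 13856980592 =713.11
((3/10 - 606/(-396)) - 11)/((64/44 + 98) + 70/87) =-2581/28220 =-0.09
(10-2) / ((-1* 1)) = -8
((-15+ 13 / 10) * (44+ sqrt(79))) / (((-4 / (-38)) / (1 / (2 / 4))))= -57266 / 5 - 2603 * sqrt(79) / 10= -13766.80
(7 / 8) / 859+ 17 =17.00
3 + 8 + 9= 20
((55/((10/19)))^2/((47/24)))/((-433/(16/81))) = -1397792/549477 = -2.54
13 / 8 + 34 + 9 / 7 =2067 / 56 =36.91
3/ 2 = 1.50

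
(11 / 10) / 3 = 0.37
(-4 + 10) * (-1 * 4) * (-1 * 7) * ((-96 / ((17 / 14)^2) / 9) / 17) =-351232 / 4913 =-71.49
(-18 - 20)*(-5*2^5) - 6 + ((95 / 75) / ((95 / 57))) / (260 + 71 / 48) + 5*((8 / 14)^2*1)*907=16593593834 / 2196425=7554.82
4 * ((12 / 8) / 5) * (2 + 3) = 6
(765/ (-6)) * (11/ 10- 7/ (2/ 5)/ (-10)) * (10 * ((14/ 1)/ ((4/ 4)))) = -101745/ 2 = -50872.50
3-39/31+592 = 18406/31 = 593.74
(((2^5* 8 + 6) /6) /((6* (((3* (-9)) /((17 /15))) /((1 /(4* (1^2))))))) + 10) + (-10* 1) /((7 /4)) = 859211 /204120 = 4.21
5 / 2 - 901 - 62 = -1921 / 2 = -960.50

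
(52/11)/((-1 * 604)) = -13/1661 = -0.01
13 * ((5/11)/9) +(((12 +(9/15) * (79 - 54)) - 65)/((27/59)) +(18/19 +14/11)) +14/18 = -447956/5643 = -79.38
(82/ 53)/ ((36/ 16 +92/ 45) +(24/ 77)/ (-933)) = 353457720/ 981008323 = 0.36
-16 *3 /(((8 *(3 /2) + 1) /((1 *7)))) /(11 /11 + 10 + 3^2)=-84 /65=-1.29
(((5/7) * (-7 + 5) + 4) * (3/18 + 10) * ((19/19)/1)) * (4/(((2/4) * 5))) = 41.83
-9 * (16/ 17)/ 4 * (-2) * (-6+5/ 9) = -392/ 17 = -23.06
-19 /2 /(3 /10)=-95 /3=-31.67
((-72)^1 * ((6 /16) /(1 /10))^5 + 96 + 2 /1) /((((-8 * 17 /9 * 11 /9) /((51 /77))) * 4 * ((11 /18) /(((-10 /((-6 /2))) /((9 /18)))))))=24865573995 /4770304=5212.58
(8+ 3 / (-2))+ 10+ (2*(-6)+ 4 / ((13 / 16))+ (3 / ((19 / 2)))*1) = 4811 / 494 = 9.74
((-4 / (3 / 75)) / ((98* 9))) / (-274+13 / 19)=950 / 2290113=0.00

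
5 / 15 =1 / 3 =0.33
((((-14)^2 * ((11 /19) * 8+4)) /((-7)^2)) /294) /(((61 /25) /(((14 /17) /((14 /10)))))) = 82000 /2896341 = 0.03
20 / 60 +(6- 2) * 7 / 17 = 101 / 51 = 1.98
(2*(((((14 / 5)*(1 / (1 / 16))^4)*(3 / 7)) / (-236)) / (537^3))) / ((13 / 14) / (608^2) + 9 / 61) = -20689260118016 / 709265304833555565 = -0.00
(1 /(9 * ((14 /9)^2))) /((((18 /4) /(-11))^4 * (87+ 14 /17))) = 0.02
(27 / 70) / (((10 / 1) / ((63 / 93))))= 81 / 3100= 0.03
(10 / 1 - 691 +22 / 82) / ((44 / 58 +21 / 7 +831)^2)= -11736155 / 12013558912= -0.00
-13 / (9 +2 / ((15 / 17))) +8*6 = 46.85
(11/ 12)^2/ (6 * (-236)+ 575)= -121/ 121104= -0.00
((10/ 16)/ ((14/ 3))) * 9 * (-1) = -135/ 112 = -1.21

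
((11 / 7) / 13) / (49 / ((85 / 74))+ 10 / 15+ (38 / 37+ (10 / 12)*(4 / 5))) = 103785 / 38652796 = 0.00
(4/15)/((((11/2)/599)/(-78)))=-2265.31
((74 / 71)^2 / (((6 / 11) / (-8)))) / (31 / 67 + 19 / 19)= -8071624 / 741027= -10.89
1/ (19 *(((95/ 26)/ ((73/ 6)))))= 949/ 5415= 0.18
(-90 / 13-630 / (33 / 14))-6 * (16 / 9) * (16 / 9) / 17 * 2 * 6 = -6291994 / 21879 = -287.58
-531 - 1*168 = -699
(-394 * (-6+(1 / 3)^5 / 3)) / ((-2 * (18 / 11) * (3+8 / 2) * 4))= -25.79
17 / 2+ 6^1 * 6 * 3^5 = 17513 / 2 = 8756.50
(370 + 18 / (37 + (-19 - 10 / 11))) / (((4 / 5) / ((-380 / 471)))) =-374.20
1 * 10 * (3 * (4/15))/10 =4/5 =0.80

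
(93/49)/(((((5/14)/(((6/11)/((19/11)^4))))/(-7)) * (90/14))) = -1155308/3258025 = -0.35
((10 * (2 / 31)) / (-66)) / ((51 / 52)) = -520 / 52173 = -0.01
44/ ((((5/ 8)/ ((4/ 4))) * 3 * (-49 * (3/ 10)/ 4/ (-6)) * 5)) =5632/ 735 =7.66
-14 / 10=-1.40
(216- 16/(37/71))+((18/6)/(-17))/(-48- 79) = 185.30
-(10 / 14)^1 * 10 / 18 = -0.40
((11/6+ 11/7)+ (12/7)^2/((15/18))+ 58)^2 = 9110511601/2160900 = 4216.07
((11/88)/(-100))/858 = -1/686400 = -0.00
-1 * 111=-111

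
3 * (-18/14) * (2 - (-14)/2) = -34.71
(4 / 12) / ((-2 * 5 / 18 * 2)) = -3 / 10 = -0.30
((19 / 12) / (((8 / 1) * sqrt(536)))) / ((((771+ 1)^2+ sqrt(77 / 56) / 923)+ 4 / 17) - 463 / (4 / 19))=-5068193 * sqrt(737) / 4466791600644575100277296+ 11110767216851393 * sqrt(134) / 8933583201289150200554592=0.00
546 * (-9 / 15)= -327.60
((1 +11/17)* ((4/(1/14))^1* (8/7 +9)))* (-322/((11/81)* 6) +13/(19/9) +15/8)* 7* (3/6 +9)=-4504003854/187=-24085582.11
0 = 0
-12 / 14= -0.86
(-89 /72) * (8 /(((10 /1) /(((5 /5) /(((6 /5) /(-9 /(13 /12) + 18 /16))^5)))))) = 5915946665705625 /778657857536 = 7597.62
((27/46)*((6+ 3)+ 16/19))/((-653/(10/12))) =-8415/1141444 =-0.01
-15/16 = -0.94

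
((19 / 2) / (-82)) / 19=-1 / 164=-0.01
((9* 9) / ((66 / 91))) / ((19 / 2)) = 2457 / 209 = 11.76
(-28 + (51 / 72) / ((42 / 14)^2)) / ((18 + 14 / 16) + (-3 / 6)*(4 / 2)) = -6031 / 3861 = -1.56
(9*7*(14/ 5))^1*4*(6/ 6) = 3528/ 5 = 705.60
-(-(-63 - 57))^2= -14400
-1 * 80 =-80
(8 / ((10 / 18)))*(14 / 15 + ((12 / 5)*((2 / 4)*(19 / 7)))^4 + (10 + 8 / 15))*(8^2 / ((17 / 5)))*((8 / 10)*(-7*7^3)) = -3430253862912 / 53125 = -64569484.48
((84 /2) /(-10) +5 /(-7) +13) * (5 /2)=283 /14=20.21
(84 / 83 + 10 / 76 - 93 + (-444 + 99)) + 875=438.14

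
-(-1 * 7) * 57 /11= 36.27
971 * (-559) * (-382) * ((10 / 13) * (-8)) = -1275971680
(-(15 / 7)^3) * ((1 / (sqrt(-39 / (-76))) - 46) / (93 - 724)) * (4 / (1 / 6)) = -3726000 / 216433 + 54000 * sqrt(741) / 2813629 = -16.69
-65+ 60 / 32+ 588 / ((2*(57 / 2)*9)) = -84787 / 1368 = -61.98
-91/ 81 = -1.12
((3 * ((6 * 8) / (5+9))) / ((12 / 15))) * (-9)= -810 / 7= -115.71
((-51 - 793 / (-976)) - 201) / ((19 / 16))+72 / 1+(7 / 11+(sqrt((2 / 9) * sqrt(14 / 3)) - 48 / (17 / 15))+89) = -327739 / 3553+6^(3 / 4) * 7^(1 / 4) / 9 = -91.55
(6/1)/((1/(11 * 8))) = 528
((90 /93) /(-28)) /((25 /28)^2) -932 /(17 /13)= -46952356 /65875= -712.75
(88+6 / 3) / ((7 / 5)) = 450 / 7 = 64.29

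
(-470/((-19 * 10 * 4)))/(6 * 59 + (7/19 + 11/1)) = 47/27768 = 0.00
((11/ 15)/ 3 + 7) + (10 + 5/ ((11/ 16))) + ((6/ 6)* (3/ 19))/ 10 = 92293/ 3762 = 24.53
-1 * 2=-2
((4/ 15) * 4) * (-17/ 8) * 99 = -1122/ 5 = -224.40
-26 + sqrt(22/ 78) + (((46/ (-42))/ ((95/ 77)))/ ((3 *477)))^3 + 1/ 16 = -28151502440405876557/ 1085359130222526000 + sqrt(429)/ 39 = -25.41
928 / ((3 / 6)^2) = 3712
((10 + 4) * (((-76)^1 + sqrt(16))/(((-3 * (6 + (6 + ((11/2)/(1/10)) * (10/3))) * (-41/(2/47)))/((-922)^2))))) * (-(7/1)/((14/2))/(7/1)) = 122412096/564611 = 216.81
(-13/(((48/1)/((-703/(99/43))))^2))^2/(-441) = -141117809663656803289/224876626399789056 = -627.53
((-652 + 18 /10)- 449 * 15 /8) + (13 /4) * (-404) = -112203 /40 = -2805.08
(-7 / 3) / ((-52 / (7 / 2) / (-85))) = -4165 / 312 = -13.35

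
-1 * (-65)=65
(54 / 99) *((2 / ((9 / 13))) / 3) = 52 / 99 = 0.53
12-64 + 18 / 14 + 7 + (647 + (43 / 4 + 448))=29737 / 28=1062.04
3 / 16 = 0.19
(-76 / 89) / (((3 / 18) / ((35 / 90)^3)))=-6517 / 21627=-0.30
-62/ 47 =-1.32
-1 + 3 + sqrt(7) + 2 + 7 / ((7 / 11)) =sqrt(7) + 15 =17.65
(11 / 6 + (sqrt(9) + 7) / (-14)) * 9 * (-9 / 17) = -5.33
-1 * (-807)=807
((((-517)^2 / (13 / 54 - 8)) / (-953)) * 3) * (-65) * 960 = -2701971043200 / 399307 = -6766650.83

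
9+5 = 14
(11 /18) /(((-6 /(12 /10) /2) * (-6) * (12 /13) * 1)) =143 /3240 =0.04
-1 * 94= -94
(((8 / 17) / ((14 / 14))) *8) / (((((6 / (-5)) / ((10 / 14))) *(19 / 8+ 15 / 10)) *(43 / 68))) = -25600 / 27993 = -0.91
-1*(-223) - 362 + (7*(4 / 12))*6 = -125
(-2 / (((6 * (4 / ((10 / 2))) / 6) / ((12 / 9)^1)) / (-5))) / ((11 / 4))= 200 / 33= 6.06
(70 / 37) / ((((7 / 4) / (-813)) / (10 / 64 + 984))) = -128019045 / 148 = -864993.55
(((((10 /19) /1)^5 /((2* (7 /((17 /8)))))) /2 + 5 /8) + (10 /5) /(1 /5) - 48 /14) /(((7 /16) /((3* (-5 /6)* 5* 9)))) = -32087985975 /17332693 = -1851.30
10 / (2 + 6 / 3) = 5 / 2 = 2.50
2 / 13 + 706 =9180 / 13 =706.15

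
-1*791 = -791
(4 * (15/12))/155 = 1/31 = 0.03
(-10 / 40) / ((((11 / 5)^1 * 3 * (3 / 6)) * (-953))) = 5 / 62898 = 0.00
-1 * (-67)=67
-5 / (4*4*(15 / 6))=-1 / 8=-0.12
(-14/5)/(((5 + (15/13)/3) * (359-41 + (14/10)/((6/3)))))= -26/15935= -0.00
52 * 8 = 416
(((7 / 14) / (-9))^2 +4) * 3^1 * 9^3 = 35019 / 4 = 8754.75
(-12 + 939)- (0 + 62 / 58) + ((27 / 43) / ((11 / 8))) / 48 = 25402253 / 27434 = 925.94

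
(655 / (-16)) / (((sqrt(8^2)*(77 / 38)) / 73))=-908485 / 4928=-184.35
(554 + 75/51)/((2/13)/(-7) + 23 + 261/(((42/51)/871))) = 1718626/854153661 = 0.00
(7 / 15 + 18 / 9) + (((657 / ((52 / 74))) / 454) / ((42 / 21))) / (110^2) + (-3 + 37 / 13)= 1982091647 / 856970400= 2.31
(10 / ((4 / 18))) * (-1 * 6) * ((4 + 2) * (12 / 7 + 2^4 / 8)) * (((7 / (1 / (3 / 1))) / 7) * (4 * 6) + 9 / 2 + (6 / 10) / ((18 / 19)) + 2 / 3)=-3276936 / 7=-468133.71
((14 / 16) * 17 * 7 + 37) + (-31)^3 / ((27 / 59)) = -14030869 / 216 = -64957.73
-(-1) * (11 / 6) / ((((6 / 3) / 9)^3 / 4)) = 2673 / 4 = 668.25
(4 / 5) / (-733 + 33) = -1 / 875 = -0.00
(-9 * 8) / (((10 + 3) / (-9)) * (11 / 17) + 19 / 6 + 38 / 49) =-1079568 / 45095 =-23.94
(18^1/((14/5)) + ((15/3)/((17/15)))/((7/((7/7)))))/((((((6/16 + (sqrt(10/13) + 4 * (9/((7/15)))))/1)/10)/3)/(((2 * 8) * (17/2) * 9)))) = 819136281600/244944293 - 812851200 * sqrt(130)/244944293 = 3306.34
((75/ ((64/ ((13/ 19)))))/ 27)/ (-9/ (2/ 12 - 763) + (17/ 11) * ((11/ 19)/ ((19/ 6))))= 28262975/ 280136448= 0.10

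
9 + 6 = 15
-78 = -78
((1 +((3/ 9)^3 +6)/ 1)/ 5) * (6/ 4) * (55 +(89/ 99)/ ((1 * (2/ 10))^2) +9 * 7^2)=975251/ 891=1094.56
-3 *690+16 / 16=-2069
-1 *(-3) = 3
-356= -356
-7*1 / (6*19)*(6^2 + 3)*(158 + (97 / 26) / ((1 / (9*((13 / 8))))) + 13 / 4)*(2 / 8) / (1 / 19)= -314223 / 128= -2454.87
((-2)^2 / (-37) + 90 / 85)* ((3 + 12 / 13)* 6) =828 / 37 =22.38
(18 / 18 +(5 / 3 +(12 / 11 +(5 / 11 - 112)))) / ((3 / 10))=-35570 / 99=-359.29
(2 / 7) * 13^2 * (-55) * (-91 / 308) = 10985 / 14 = 784.64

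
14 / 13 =1.08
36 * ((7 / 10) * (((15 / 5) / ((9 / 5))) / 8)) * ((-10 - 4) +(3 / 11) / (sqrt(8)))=-147 / 2 +63 * sqrt(2) / 176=-72.99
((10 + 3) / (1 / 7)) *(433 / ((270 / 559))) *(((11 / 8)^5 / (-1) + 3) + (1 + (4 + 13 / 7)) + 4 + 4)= 9341164718873 / 8847360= 1055813.79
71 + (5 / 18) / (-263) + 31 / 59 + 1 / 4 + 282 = 197622607 / 558612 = 353.77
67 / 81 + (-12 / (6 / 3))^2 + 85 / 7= 27766 / 567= 48.97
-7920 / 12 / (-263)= 660 / 263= 2.51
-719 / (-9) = 79.89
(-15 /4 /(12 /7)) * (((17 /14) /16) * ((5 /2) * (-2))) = 425 /512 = 0.83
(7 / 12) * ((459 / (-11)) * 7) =-7497 / 44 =-170.39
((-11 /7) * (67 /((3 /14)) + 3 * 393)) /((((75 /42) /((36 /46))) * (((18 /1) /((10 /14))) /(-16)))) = 315040 /483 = 652.26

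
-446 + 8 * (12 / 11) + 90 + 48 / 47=-179012 / 517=-346.25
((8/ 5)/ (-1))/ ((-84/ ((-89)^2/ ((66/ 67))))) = 530707/ 3465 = 153.16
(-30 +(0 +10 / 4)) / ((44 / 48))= -30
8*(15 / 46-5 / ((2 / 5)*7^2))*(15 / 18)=1600 / 3381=0.47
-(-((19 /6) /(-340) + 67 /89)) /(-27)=-134989 /4902120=-0.03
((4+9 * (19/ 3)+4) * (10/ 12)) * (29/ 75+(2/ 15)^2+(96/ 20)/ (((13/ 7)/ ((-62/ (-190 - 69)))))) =110731/ 1998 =55.42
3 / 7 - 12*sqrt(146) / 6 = 3 / 7 - 2*sqrt(146) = -23.74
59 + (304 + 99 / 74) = 26961 / 74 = 364.34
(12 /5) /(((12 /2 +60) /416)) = 832 /55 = 15.13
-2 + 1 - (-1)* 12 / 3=3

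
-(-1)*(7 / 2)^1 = 7 / 2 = 3.50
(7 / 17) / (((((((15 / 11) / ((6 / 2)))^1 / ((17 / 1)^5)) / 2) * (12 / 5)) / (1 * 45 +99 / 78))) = 2578877917 / 52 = 49593806.10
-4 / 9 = -0.44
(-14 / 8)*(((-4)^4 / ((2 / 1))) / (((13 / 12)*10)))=-20.68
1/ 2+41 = 41.50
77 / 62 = 1.24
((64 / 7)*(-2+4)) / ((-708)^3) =-2 / 38816631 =-0.00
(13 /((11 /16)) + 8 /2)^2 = 63504 /121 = 524.83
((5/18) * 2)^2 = 25/81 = 0.31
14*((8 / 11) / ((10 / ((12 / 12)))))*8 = 448 / 55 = 8.15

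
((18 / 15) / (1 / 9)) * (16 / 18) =48 / 5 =9.60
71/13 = 5.46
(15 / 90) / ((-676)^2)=1 / 2741856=0.00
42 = 42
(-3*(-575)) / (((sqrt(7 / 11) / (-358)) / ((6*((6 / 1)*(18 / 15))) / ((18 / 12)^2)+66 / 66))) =-12474510*sqrt(77) / 7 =-15637625.86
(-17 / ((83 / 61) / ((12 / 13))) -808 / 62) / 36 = -205420 / 301041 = -0.68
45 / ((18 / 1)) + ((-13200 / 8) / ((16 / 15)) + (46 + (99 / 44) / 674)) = -2019805 / 1348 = -1498.37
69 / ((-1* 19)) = -69 / 19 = -3.63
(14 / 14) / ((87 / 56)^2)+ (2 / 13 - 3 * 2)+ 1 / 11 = -5780839 / 1082367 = -5.34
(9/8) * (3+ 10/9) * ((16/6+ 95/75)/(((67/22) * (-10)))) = -24013/40200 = -0.60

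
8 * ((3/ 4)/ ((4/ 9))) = 27/ 2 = 13.50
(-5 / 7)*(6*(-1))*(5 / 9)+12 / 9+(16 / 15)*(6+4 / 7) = 1126 / 105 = 10.72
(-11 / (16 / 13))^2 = 20449 / 256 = 79.88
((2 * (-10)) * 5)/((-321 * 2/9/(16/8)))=300/107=2.80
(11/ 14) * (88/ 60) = 121/ 105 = 1.15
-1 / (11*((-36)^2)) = -1 / 14256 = -0.00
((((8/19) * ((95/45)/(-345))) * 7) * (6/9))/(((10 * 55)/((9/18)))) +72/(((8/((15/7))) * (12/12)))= 345819179/17931375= 19.29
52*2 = 104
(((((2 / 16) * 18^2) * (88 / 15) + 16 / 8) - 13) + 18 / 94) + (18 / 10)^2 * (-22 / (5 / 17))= -91418 / 5875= -15.56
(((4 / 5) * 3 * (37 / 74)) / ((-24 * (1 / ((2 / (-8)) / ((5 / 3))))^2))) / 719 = -9 / 5752000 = -0.00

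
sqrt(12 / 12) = 1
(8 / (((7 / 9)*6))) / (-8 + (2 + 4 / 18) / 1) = -27 / 91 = -0.30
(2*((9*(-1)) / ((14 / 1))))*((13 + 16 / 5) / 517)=-729 / 18095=-0.04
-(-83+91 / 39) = 242 / 3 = 80.67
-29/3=-9.67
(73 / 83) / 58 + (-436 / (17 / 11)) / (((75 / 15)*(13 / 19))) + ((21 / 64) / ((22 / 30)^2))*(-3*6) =-93.43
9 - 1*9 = 0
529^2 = 279841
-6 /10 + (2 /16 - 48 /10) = -211 /40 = -5.28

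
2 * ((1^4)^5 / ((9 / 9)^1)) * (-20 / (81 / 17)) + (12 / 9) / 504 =-8.39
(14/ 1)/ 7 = 2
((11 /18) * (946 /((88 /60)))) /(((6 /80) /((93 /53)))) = 1466300 /159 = 9222.01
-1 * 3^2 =-9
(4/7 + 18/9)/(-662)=-9/2317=-0.00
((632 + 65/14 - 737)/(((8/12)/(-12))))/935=2529/1309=1.93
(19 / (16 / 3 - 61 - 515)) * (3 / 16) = -171 / 27392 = -0.01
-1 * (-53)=53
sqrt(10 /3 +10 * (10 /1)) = sqrt(930) /3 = 10.17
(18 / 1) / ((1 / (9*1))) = 162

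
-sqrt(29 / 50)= -sqrt(58) / 10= -0.76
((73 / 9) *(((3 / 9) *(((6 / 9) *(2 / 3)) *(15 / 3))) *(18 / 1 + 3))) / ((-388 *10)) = -0.03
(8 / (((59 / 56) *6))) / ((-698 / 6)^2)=672 / 7186259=0.00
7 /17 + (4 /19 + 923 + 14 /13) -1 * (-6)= 3908006 /4199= 930.70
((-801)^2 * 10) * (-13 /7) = -83408130 /7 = -11915447.14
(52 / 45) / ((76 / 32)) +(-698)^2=416559836 / 855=487204.49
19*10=190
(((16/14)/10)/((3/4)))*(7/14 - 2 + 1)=-8/105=-0.08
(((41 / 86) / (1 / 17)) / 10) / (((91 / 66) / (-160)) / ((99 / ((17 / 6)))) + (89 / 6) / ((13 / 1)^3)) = 480267504288 / 3854752243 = 124.59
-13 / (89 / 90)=-1170 / 89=-13.15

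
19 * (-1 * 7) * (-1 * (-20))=-2660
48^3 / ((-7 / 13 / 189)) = -38817792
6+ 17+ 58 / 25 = 633 / 25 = 25.32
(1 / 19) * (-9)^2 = 81 / 19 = 4.26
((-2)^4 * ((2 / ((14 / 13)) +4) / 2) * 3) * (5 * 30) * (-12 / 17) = -1771200 / 119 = -14884.03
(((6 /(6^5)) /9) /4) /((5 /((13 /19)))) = 13 /4432320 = 0.00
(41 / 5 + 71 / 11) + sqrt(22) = sqrt(22) + 806 / 55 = 19.34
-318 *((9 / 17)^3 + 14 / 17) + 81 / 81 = -1513537 / 4913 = -308.07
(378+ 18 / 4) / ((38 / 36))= 6885 / 19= 362.37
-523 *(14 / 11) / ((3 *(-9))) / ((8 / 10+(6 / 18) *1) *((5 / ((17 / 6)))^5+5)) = 611540762 / 621705843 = 0.98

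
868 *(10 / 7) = 1240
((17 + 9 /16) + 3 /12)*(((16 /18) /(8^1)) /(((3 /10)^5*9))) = 593750 /6561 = 90.50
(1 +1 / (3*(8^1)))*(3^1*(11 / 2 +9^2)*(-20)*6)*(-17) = 551437.50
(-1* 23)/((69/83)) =-83/3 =-27.67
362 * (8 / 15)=2896 / 15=193.07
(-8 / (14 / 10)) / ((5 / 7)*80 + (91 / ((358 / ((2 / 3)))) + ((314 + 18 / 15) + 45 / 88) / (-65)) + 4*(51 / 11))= -614328000 / 7633097833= -0.08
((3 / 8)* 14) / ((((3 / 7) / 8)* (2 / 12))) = 588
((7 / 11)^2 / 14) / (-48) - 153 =-1777255 / 11616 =-153.00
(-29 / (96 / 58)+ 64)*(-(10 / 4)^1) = -11155 / 96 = -116.20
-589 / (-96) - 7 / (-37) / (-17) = 369809 / 60384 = 6.12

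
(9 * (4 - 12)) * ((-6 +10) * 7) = -2016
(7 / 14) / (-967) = -1 / 1934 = -0.00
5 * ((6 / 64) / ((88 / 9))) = 135 / 2816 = 0.05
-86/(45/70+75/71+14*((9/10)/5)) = -20.38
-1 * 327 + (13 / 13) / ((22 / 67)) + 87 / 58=-3547 / 11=-322.45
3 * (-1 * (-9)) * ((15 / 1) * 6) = 2430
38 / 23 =1.65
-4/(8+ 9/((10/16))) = -5/28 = -0.18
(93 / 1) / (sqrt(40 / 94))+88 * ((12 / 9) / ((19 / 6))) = 704 / 19+93 * sqrt(235) / 10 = 179.62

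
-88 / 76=-1.16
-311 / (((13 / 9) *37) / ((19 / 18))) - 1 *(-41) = 33533 / 962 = 34.86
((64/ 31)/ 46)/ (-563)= -0.00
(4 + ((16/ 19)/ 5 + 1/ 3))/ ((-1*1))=-1283/ 285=-4.50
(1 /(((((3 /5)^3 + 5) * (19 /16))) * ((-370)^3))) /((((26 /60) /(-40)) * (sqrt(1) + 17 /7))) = 175 /2039340433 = 0.00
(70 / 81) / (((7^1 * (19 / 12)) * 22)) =20 / 5643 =0.00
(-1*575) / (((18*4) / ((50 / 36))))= -14375 / 1296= -11.09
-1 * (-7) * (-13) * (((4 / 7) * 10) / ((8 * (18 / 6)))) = -65 / 3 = -21.67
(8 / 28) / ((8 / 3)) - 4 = -109 / 28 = -3.89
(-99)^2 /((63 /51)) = 55539 /7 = 7934.14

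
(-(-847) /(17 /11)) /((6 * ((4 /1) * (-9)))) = -2.54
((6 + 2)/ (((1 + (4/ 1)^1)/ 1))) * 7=56/ 5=11.20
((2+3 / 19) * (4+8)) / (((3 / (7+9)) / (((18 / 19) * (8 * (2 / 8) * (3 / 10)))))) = 141696 / 1805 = 78.50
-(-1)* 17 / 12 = 17 / 12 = 1.42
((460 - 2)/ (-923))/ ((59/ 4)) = -1832/ 54457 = -0.03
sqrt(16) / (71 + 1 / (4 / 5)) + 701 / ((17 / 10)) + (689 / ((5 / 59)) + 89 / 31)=382794744 / 44795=8545.48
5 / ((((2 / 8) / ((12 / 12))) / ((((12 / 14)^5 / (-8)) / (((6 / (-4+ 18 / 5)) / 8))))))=10368 / 16807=0.62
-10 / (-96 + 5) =10 / 91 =0.11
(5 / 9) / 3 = 5 / 27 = 0.19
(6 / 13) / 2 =3 / 13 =0.23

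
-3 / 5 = -0.60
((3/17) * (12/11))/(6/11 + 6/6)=36/289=0.12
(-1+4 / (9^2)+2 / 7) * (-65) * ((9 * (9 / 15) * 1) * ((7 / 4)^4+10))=24313861 / 5376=4522.67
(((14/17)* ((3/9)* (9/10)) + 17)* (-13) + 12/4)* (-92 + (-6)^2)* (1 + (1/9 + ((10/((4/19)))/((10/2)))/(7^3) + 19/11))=14639790164/412335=35504.60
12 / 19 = 0.63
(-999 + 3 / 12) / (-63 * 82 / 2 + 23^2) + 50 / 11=454745 / 90376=5.03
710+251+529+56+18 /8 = 6193 /4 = 1548.25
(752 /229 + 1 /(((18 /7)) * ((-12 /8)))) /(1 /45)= 93505 /687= 136.11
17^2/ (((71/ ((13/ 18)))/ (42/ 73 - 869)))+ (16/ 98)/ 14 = -2552.94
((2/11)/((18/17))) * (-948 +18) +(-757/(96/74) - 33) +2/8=-409711/528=-775.97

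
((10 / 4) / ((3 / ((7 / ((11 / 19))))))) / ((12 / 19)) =12635 / 792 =15.95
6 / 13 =0.46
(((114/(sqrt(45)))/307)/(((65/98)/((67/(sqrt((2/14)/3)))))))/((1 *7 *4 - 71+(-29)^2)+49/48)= 1710912 *sqrt(105)/546667225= 0.03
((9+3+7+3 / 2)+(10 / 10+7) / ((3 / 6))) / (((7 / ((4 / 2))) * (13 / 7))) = 73 / 13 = 5.62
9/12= 3/4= 0.75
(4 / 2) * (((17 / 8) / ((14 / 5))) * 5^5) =265625 / 56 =4743.30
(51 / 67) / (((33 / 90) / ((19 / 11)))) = 29070 / 8107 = 3.59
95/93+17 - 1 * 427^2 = -16954921/93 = -182310.98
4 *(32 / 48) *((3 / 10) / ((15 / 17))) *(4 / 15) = 272 / 1125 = 0.24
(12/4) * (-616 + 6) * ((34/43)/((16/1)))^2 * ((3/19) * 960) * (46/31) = -1094760900/1089061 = -1005.23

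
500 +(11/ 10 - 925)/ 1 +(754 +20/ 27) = 89327/ 270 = 330.84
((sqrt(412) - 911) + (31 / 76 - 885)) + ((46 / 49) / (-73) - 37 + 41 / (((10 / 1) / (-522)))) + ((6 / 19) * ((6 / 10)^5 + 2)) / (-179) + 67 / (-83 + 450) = -221706965375848613 / 55808666987500 + 2 * sqrt(103) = -3952.33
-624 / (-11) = 624 / 11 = 56.73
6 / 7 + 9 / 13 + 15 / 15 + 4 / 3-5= -305 / 273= -1.12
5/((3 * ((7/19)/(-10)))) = -950/21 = -45.24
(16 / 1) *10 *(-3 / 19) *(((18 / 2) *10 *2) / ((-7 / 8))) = 691200 / 133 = 5196.99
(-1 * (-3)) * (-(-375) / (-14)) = -1125 / 14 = -80.36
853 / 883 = 0.97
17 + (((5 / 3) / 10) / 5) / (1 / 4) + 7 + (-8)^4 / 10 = 6506 / 15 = 433.73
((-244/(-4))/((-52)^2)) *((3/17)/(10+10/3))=549/1838720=0.00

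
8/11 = 0.73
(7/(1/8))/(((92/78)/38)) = 41496/23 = 1804.17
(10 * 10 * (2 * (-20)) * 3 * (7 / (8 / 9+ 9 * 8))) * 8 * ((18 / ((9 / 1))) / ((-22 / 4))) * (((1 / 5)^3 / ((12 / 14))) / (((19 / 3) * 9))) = 4704 / 8569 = 0.55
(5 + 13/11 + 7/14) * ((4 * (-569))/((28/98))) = -585501/11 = -53227.36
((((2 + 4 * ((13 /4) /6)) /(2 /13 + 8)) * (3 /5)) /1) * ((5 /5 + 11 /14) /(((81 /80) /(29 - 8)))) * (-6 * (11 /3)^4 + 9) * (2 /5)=-188753500 /38637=-4885.30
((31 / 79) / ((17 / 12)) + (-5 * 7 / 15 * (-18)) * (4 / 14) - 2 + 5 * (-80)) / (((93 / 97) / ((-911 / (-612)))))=-605.08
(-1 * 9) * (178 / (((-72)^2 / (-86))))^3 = 56049970283 / 241864704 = 231.74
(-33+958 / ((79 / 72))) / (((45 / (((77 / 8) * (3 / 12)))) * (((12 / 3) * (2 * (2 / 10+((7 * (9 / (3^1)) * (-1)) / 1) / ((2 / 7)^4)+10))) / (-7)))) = 11924297 / 952887888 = 0.01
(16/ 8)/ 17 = 2/ 17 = 0.12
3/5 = 0.60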